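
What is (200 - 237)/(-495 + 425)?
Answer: 37/70 ≈ 0.52857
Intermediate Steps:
(200 - 237)/(-495 + 425) = -37/(-70) = -37*(-1/70) = 37/70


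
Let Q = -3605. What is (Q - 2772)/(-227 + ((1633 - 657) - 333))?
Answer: -6377/416 ≈ -15.329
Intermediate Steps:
(Q - 2772)/(-227 + ((1633 - 657) - 333)) = (-3605 - 2772)/(-227 + ((1633 - 657) - 333)) = -6377/(-227 + (976 - 333)) = -6377/(-227 + 643) = -6377/416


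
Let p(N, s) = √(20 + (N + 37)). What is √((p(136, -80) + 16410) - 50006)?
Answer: √(-33596 + √193) ≈ 183.25*I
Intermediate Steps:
p(N, s) = √(57 + N) (p(N, s) = √(20 + (37 + N)) = √(57 + N))
√((p(136, -80) + 16410) - 50006) = √((√(57 + 136) + 16410) - 50006) = √((√193 + 16410) - 50006) = √((16410 + √193) - 50006) = √(-33596 + √193)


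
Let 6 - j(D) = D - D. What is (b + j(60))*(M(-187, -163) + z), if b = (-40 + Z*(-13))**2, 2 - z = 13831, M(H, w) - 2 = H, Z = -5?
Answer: -8842834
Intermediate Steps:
M(H, w) = 2 + H
z = -13829 (z = 2 - 1*13831 = 2 - 13831 = -13829)
j(D) = 6 (j(D) = 6 - (D - D) = 6 - 1*0 = 6 + 0 = 6)
b = 625 (b = (-40 - 5*(-13))**2 = (-40 + 65)**2 = 25**2 = 625)
(b + j(60))*(M(-187, -163) + z) = (625 + 6)*((2 - 187) - 13829) = 631*(-185 - 13829) = 631*(-14014) = -8842834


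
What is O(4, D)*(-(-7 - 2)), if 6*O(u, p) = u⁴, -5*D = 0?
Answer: 384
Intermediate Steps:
D = 0 (D = -⅕*0 = 0)
O(u, p) = u⁴/6
O(4, D)*(-(-7 - 2)) = ((⅙)*4⁴)*(-(-7 - 2)) = ((⅙)*256)*(-1*(-9)) = (128/3)*9 = 384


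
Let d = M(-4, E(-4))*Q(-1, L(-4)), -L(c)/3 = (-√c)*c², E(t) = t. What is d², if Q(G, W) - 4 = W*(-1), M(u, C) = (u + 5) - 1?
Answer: 0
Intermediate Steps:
M(u, C) = 4 + u (M(u, C) = (5 + u) - 1 = 4 + u)
L(c) = 3*c^(5/2) (L(c) = -3*(-√c)*c² = -(-3)*c^(5/2) = 3*c^(5/2))
Q(G, W) = 4 - W (Q(G, W) = 4 + W*(-1) = 4 - W)
d = 0 (d = (4 - 4)*(4 - 3*(-4)^(5/2)) = 0*(4 - 3*32*I) = 0*(4 - 96*I) = 0)
d² = 0² = 0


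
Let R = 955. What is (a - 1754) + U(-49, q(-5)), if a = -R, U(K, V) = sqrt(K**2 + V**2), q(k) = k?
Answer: -2709 + sqrt(2426) ≈ -2659.7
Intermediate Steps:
a = -955 (a = -1*955 = -955)
(a - 1754) + U(-49, q(-5)) = (-955 - 1754) + sqrt((-49)**2 + (-5)**2) = -2709 + sqrt(2401 + 25) = -2709 + sqrt(2426)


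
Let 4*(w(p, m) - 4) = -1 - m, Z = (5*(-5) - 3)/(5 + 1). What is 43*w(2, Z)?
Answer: 2537/12 ≈ 211.42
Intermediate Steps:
Z = -14/3 (Z = (-25 - 3)/6 = -28*⅙ = -14/3 ≈ -4.6667)
w(p, m) = 15/4 - m/4 (w(p, m) = 4 + (-1 - m)/4 = 4 + (-¼ - m/4) = 15/4 - m/4)
43*w(2, Z) = 43*(15/4 - ¼*(-14/3)) = 43*(15/4 + 7/6) = 43*(59/12) = 2537/12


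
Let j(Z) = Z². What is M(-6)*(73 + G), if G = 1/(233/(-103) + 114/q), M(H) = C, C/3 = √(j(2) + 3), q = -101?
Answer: 7694016*√7/35275 ≈ 577.08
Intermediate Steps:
C = 3*√7 (C = 3*√(2² + 3) = 3*√(4 + 3) = 3*√7 ≈ 7.9373)
M(H) = 3*√7
G = -10403/35275 (G = 1/(233/(-103) + 114/(-101)) = 1/(233*(-1/103) + 114*(-1/101)) = 1/(-233/103 - 114/101) = 1/(-35275/10403) = -10403/35275 ≈ -0.29491)
M(-6)*(73 + G) = (3*√7)*(73 - 10403/35275) = (3*√7)*(2564672/35275) = 7694016*√7/35275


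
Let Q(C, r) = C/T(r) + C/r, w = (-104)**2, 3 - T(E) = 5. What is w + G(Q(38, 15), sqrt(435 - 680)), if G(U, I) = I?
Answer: 10816 + 7*I*sqrt(5) ≈ 10816.0 + 15.652*I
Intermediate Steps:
T(E) = -2 (T(E) = 3 - 1*5 = 3 - 5 = -2)
w = 10816
Q(C, r) = -C/2 + C/r (Q(C, r) = C/(-2) + C/r = C*(-1/2) + C/r = -C/2 + C/r)
w + G(Q(38, 15), sqrt(435 - 680)) = 10816 + sqrt(435 - 680) = 10816 + sqrt(-245) = 10816 + 7*I*sqrt(5)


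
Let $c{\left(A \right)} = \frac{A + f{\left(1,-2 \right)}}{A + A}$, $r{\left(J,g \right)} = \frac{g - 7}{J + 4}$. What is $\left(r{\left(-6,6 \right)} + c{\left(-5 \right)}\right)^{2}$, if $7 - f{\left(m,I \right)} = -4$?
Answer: $\frac{1}{100} \approx 0.01$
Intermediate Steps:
$f{\left(m,I \right)} = 11$ ($f{\left(m,I \right)} = 7 - -4 = 7 + 4 = 11$)
$r{\left(J,g \right)} = \frac{-7 + g}{4 + J}$
$c{\left(A \right)} = \frac{11 + A}{2 A}$ ($c{\left(A \right)} = \frac{A + 11}{A + A} = \frac{11 + A}{2 A}$)
$\left(r{\left(-6,6 \right)} + c{\left(-5 \right)}\right)^{2} = \left(\frac{-7 + 6}{4 - 6} + \frac{11 - 5}{2 \left(-5\right)}\right)^{2} = \left(\frac{1}{-2} \left(-1\right) + \frac{1}{2} \left(- \frac{1}{5}\right) 6\right)^{2} = \left(\left(- \frac{1}{2}\right) \left(-1\right) - \frac{3}{5}\right)^{2} = \left(\frac{1}{2} - \frac{3}{5}\right)^{2} = \left(- \frac{1}{10}\right)^{2} = \frac{1}{100}$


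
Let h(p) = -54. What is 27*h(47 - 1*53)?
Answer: -1458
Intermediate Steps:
27*h(47 - 1*53) = 27*(-54) = -1458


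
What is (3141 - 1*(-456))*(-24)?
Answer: -86328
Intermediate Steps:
(3141 - 1*(-456))*(-24) = (3141 + 456)*(-24) = 3597*(-24) = -86328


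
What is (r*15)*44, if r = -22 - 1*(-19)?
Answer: -1980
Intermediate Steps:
r = -3 (r = -22 + 19 = -3)
(r*15)*44 = -3*15*44 = -45*44 = -1980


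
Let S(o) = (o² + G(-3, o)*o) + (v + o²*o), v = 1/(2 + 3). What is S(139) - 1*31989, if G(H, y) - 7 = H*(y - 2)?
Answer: 13083976/5 ≈ 2.6168e+6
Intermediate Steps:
G(H, y) = 7 + H*(-2 + y) (G(H, y) = 7 + H*(y - 2) = 7 + H*(-2 + y))
v = ⅕ (v = 1/5 = ⅕ ≈ 0.20000)
S(o) = ⅕ + o² + o³ + o*(13 - 3*o) (S(o) = (o² + (7 - 2*(-3) - 3*o)*o) + (⅕ + o²*o) = (o² + (7 + 6 - 3*o)*o) + (⅕ + o³) = (o² + (13 - 3*o)*o) + (⅕ + o³) = (o² + o*(13 - 3*o)) + (⅕ + o³) = ⅕ + o² + o³ + o*(13 - 3*o))
S(139) - 1*31989 = (⅕ + 139³ - 2*139² + 13*139) - 1*31989 = (⅕ + 2685619 - 2*19321 + 1807) - 31989 = (⅕ + 2685619 - 38642 + 1807) - 31989 = 13243921/5 - 31989 = 13083976/5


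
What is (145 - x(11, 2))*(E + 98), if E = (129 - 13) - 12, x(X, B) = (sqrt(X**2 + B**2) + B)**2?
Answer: 3232 - 4040*sqrt(5) ≈ -5801.7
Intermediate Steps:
x(X, B) = (B + sqrt(B**2 + X**2))**2 (x(X, B) = (sqrt(B**2 + X**2) + B)**2 = (B + sqrt(B**2 + X**2))**2)
E = 104 (E = 116 - 12 = 104)
(145 - x(11, 2))*(E + 98) = (145 - (2 + sqrt(2**2 + 11**2))**2)*(104 + 98) = (145 - (2 + sqrt(4 + 121))**2)*202 = (145 - (2 + sqrt(125))**2)*202 = (145 - (2 + 5*sqrt(5))**2)*202 = 29290 - 202*(2 + 5*sqrt(5))**2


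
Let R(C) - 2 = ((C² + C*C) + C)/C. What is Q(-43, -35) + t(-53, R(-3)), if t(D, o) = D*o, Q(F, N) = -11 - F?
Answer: 191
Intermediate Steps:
R(C) = 2 + (C + 2*C²)/C (R(C) = 2 + ((C² + C*C) + C)/C = 2 + ((C² + C²) + C)/C = 2 + (2*C² + C)/C = 2 + (C + 2*C²)/C)
Q(-43, -35) + t(-53, R(-3)) = (-11 - 1*(-43)) - 53*(3 + 2*(-3)) = (-11 + 43) - 53*(3 - 6) = 32 - 53*(-3) = 32 + 159 = 191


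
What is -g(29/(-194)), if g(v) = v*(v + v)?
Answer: -841/18818 ≈ -0.044691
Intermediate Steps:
g(v) = 2*v² (g(v) = v*(2*v) = 2*v²)
-g(29/(-194)) = -2*(29/(-194))² = -2*(29*(-1/194))² = -2*(-29/194)² = -2*841/37636 = -1*841/18818 = -841/18818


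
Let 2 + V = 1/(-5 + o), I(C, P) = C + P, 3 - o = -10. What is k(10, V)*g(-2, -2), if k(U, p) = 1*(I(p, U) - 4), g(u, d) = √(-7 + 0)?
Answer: 33*I*√7/8 ≈ 10.914*I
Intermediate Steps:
o = 13 (o = 3 - 1*(-10) = 3 + 10 = 13)
V = -15/8 (V = -2 + 1/(-5 + 13) = -2 + 1/8 = -2 + ⅛ = -15/8 ≈ -1.8750)
g(u, d) = I*√7 (g(u, d) = √(-7) = I*√7)
k(U, p) = -4 + U + p (k(U, p) = 1*((p + U) - 4) = 1*((U + p) - 4) = 1*(-4 + U + p) = -4 + U + p)
k(10, V)*g(-2, -2) = (-4 + 10 - 15/8)*(I*√7) = 33*(I*√7)/8 = 33*I*√7/8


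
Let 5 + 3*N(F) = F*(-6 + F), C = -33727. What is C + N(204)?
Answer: -60794/3 ≈ -20265.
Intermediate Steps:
N(F) = -5/3 + F*(-6 + F)/3 (N(F) = -5/3 + (F*(-6 + F))/3 = -5/3 + F*(-6 + F)/3)
C + N(204) = -33727 + (-5/3 - 2*204 + (1/3)*204**2) = -33727 + (-5/3 - 408 + (1/3)*41616) = -33727 + (-5/3 - 408 + 13872) = -33727 + 40387/3 = -60794/3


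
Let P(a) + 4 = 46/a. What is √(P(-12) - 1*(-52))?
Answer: √1590/6 ≈ 6.6458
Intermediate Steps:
P(a) = -4 + 46/a
√(P(-12) - 1*(-52)) = √((-4 + 46/(-12)) - 1*(-52)) = √((-4 + 46*(-1/12)) + 52) = √((-4 - 23/6) + 52) = √(-47/6 + 52) = √(265/6) = √1590/6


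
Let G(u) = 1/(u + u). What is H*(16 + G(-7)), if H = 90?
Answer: 10035/7 ≈ 1433.6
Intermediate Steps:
G(u) = 1/(2*u)
H*(16 + G(-7)) = 90*(16 + (1/2)/(-7)) = 90*(16 + (1/2)*(-1/7)) = 90*(16 - 1/14) = 90*(223/14) = 10035/7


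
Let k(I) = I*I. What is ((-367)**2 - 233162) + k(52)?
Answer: -95769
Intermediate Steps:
k(I) = I**2
((-367)**2 - 233162) + k(52) = ((-367)**2 - 233162) + 52**2 = (134689 - 233162) + 2704 = -98473 + 2704 = -95769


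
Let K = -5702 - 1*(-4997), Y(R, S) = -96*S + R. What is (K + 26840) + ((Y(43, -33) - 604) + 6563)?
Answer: 35305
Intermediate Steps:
Y(R, S) = R - 96*S
K = -705 (K = -5702 + 4997 = -705)
(K + 26840) + ((Y(43, -33) - 604) + 6563) = (-705 + 26840) + (((43 - 96*(-33)) - 604) + 6563) = 26135 + (((43 + 3168) - 604) + 6563) = 26135 + ((3211 - 604) + 6563) = 26135 + (2607 + 6563) = 26135 + 9170 = 35305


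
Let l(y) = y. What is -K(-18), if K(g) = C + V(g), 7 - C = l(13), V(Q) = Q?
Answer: 24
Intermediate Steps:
C = -6 (C = 7 - 1*13 = 7 - 13 = -6)
K(g) = -6 + g
-K(-18) = -(-6 - 18) = -1*(-24) = 24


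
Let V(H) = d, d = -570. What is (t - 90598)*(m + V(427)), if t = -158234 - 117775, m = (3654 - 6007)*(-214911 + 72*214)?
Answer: -172096319977323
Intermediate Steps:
m = 469430559 (m = -2353*(-214911 + 15408) = -2353*(-199503) = 469430559)
V(H) = -570
t = -276009
(t - 90598)*(m + V(427)) = (-276009 - 90598)*(469430559 - 570) = -366607*469429989 = -172096319977323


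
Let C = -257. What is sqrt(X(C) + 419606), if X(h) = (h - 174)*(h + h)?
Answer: 2*sqrt(160285) ≈ 800.71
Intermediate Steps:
X(h) = 2*h*(-174 + h) (X(h) = (-174 + h)*(2*h) = 2*h*(-174 + h))
sqrt(X(C) + 419606) = sqrt(2*(-257)*(-174 - 257) + 419606) = sqrt(2*(-257)*(-431) + 419606) = sqrt(221534 + 419606) = sqrt(641140) = 2*sqrt(160285)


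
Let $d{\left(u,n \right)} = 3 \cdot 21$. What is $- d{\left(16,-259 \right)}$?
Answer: $-63$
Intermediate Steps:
$d{\left(u,n \right)} = 63$
$- d{\left(16,-259 \right)} = \left(-1\right) 63 = -63$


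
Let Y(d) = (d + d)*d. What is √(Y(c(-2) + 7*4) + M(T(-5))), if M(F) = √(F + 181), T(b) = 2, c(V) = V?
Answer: √(1352 + √183) ≈ 36.953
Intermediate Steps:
Y(d) = 2*d² (Y(d) = (2*d)*d = 2*d²)
M(F) = √(181 + F)
√(Y(c(-2) + 7*4) + M(T(-5))) = √(2*(-2 + 7*4)² + √(181 + 2)) = √(2*(-2 + 28)² + √183) = √(2*26² + √183) = √(2*676 + √183) = √(1352 + √183)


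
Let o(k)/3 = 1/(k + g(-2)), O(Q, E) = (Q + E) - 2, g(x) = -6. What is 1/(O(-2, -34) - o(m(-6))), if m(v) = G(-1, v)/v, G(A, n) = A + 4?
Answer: -13/488 ≈ -0.026639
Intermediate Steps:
G(A, n) = 4 + A
m(v) = 3/v (m(v) = (4 - 1)/v = 3/v)
O(Q, E) = -2 + E + Q (O(Q, E) = (E + Q) - 2 = -2 + E + Q)
o(k) = 3/(-6 + k) (o(k) = 3/(k - 6) = 3/(-6 + k))
1/(O(-2, -34) - o(m(-6))) = 1/((-2 - 34 - 2) - 3/(-6 + 3/(-6))) = 1/(-38 - 3/(-6 + 3*(-1/6))) = 1/(-38 - 3/(-6 - 1/2)) = 1/(-38 - 3/(-13/2)) = 1/(-38 - 3*(-2)/13) = 1/(-38 - 1*(-6/13)) = 1/(-38 + 6/13) = 1/(-488/13) = -13/488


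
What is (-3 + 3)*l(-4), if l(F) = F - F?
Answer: 0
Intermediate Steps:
l(F) = 0
(-3 + 3)*l(-4) = (-3 + 3)*0 = 0*0 = 0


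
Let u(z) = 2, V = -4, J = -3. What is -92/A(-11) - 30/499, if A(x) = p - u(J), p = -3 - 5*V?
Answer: -46358/7485 ≈ -6.1935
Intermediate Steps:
p = 17 (p = -3 - 5*(-4) = -3 + 20 = 17)
A(x) = 15 (A(x) = 17 - 1*2 = 17 - 2 = 15)
-92/A(-11) - 30/499 = -92/15 - 30/499 = -46358/7485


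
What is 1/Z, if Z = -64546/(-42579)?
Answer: 42579/64546 ≈ 0.65967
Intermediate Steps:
Z = 64546/42579 (Z = -64546*(-1/42579) = 64546/42579 ≈ 1.5159)
1/Z = 1/(64546/42579) = 42579/64546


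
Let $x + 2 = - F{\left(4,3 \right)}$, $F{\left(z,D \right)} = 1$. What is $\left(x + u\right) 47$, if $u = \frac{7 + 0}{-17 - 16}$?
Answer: $- \frac{4982}{33} \approx -150.97$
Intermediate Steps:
$u = - \frac{7}{33}$ ($u = \frac{7}{-33} = 7 \left(- \frac{1}{33}\right) = - \frac{7}{33} \approx -0.21212$)
$x = -3$ ($x = -2 - 1 = -3$)
$\left(x + u\right) 47 = \left(-3 - \frac{7}{33}\right) 47 = \left(- \frac{106}{33}\right) 47 = - \frac{4982}{33}$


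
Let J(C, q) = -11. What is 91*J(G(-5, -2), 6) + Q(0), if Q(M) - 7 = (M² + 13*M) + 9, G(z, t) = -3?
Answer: -985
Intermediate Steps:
Q(M) = 16 + M² + 13*M (Q(M) = 7 + ((M² + 13*M) + 9) = 7 + (9 + M² + 13*M) = 16 + M² + 13*M)
91*J(G(-5, -2), 6) + Q(0) = 91*(-11) + (16 + 0² + 13*0) = -1001 + (16 + 0 + 0) = -1001 + 16 = -985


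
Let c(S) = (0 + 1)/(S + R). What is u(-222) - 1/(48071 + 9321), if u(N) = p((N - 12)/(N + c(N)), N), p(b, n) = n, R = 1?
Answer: -12741025/57392 ≈ -222.00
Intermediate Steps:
c(S) = 1/(1 + S) (c(S) = (0 + 1)/(S + 1) = 1/(1 + S))
u(N) = N
u(-222) - 1/(48071 + 9321) = -222 - 1/(48071 + 9321) = -222 - 1/57392 = -12741025/57392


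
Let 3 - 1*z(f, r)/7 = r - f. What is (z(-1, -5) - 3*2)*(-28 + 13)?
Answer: -645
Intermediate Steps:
z(f, r) = 21 - 7*r + 7*f (z(f, r) = 21 - 7*(r - f) = 21 + (-7*r + 7*f) = 21 - 7*r + 7*f)
(z(-1, -5) - 3*2)*(-28 + 13) = ((21 - 7*(-5) + 7*(-1)) - 3*2)*(-28 + 13) = ((21 + 35 - 7) - 6)*(-15) = (49 - 6)*(-15) = 43*(-15) = -645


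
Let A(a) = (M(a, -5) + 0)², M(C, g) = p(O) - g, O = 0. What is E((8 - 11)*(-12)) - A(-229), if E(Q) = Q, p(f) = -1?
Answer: 20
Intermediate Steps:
M(C, g) = -1 - g
A(a) = 16 (A(a) = ((-1 - 1*(-5)) + 0)² = ((-1 + 5) + 0)² = (4 + 0)² = 4² = 16)
E((8 - 11)*(-12)) - A(-229) = (8 - 11)*(-12) - 1*16 = -3*(-12) - 16 = 36 - 16 = 20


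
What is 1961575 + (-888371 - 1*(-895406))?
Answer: 1968610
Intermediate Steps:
1961575 + (-888371 - 1*(-895406)) = 1961575 + (-888371 + 895406) = 1961575 + 7035 = 1968610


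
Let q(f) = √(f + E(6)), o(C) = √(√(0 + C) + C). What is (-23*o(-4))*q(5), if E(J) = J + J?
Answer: -23*√(-68 + 34*I) ≈ -46.076 - 195.18*I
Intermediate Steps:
E(J) = 2*J
o(C) = √(C + √C) (o(C) = √(√C + C) = √(C + √C))
q(f) = √(12 + f) (q(f) = √(f + 2*6) = √(f + 12) = √(12 + f))
(-23*o(-4))*q(5) = (-23*√(-4 + √(-4)))*√(12 + 5) = (-23*√(-4 + 2*I))*√17 = -23*√17*√(-4 + 2*I)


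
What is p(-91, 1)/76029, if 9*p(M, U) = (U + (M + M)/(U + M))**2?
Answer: 18496/1385628525 ≈ 1.3348e-5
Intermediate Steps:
p(M, U) = (U + 2*M/(M + U))**2/9 (p(M, U) = (U + (M + M)/(U + M))**2/9 = (U + (2*M)/(M + U))**2/9 = (U + 2*M/(M + U))**2/9)
p(-91, 1)/76029 = ((1**2 + 2*(-91) - 91*1)**2/(9*(-91 + 1)**2))/76029 = ((1/9)*(1 - 182 - 91)**2/(-90)**2)*(1/76029) = ((1/9)*(1/8100)*(-272)**2)*(1/76029) = ((1/9)*(1/8100)*73984)*(1/76029) = (18496/18225)*(1/76029) = 18496/1385628525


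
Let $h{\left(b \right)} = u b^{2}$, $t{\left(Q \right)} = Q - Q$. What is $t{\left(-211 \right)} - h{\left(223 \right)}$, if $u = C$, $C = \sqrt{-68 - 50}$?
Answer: $- 49729 i \sqrt{118} \approx - 5.402 \cdot 10^{5} i$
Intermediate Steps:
$t{\left(Q \right)} = 0$
$C = i \sqrt{118}$ ($C = \sqrt{-118} = i \sqrt{118} \approx 10.863 i$)
$u = i \sqrt{118} \approx 10.863 i$
$h{\left(b \right)} = i \sqrt{118} b^{2}$
$t{\left(-211 \right)} - h{\left(223 \right)} = 0 - i \sqrt{118} \cdot 223^{2} = 0 - i \sqrt{118} \cdot 49729 = 0 - 49729 i \sqrt{118} = - 49729 i \sqrt{118}$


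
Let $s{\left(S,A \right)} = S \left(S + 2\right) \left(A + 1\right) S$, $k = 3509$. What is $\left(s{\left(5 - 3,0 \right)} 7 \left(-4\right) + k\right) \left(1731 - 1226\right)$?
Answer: $1545805$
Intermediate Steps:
$s{\left(S,A \right)} = S^{2} \left(1 + A\right) \left(2 + S\right)$ ($s{\left(S,A \right)} = S \left(2 + S\right) \left(1 + A\right) S = S \left(1 + A\right) \left(2 + S\right) S = S^{2} \left(1 + A\right) \left(2 + S\right)$)
$\left(s{\left(5 - 3,0 \right)} 7 \left(-4\right) + k\right) \left(1731 - 1226\right) = \left(\left(5 - 3\right)^{2} \left(2 + \left(5 - 3\right) + 2 \cdot 0 + 0 \left(5 - 3\right)\right) 7 \left(-4\right) + 3509\right) \left(1731 - 1226\right) = \left(2^{2} \left(2 + 2 + 0 + 0 \cdot 2\right) 7 \left(-4\right) + 3509\right) 505 = \left(4 \left(2 + 2 + 0 + 0\right) 7 \left(-4\right) + 3509\right) 505 = \left(4 \cdot 4 \cdot 7 \left(-4\right) + 3509\right) 505 = \left(16 \cdot 7 \left(-4\right) + 3509\right) 505 = \left(112 \left(-4\right) + 3509\right) 505 = \left(-448 + 3509\right) 505 = 3061 \cdot 505 = 1545805$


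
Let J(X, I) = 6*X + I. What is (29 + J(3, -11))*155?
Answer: 5580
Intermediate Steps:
J(X, I) = I + 6*X
(29 + J(3, -11))*155 = (29 + (-11 + 6*3))*155 = (29 + (-11 + 18))*155 = (29 + 7)*155 = 36*155 = 5580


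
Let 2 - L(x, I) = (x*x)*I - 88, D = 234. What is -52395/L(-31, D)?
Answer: 2495/10704 ≈ 0.23309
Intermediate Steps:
L(x, I) = 90 - I*x² (L(x, I) = 2 - ((x*x)*I - 88) = 2 - (x²*I - 88) = 2 - (I*x² - 88) = 2 - (-88 + I*x²) = 2 + (88 - I*x²) = 90 - I*x²)
-52395/L(-31, D) = -52395/(90 - 1*234*(-31)²) = -52395/(90 - 1*234*961) = -52395/(90 - 224874) = -52395/(-224784) = -52395*(-1/224784) = 2495/10704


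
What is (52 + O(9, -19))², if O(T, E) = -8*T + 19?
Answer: 1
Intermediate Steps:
O(T, E) = 19 - 8*T
(52 + O(9, -19))² = (52 + (19 - 8*9))² = (52 + (19 - 72))² = (52 - 53)² = (-1)² = 1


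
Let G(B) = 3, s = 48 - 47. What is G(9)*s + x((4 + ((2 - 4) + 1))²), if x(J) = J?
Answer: 12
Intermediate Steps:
s = 1
G(9)*s + x((4 + ((2 - 4) + 1))²) = 3*1 + (4 + ((2 - 4) + 1))² = 3 + (4 + (-2 + 1))² = 3 + (4 - 1)² = 3 + 3² = 3 + 9 = 12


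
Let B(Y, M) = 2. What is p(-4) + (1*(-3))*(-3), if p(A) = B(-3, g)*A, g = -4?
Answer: 1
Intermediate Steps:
p(A) = 2*A
p(-4) + (1*(-3))*(-3) = 2*(-4) + (1*(-3))*(-3) = -8 - 3*(-3) = -8 + 9 = 1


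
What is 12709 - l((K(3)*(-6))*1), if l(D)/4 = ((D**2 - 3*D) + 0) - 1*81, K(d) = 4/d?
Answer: 12681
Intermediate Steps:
l(D) = -324 - 12*D + 4*D**2 (l(D) = 4*(((D**2 - 3*D) + 0) - 1*81) = 4*((D**2 - 3*D) - 81) = 4*(-81 + D**2 - 3*D) = -324 - 12*D + 4*D**2)
12709 - l((K(3)*(-6))*1) = 12709 - (-324 - 12*(4/3)*(-6) + 4*(((4/3)*(-6))*1)**2) = 12709 - (-324 - (-96) + 4*(-8*1)**2) = 12709 - (-324 - 12*(-8) + 4*(-8)**2) = 12709 - (-324 + 96 + 4*64) = 12709 - (-324 + 96 + 256) = 12709 - 1*28 = 12709 - 28 = 12681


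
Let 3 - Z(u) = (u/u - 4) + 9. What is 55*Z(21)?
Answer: -165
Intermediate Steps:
Z(u) = -3 (Z(u) = 3 - ((u/u - 4) + 9) = 3 - ((1 - 4) + 9) = 3 - (-3 + 9) = 3 - 1*6 = 3 - 6 = -3)
55*Z(21) = 55*(-3) = -165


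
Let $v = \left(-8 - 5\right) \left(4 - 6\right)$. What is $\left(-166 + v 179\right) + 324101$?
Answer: $328589$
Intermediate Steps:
$v = 26$ ($v = - 13 \left(4 - 6\right) = \left(-13\right) \left(-2\right) = 26$)
$\left(-166 + v 179\right) + 324101 = \left(-166 + 26 \cdot 179\right) + 324101 = \left(-166 + 4654\right) + 324101 = 4488 + 324101 = 328589$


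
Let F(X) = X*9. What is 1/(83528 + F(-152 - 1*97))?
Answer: 1/81287 ≈ 1.2302e-5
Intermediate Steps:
F(X) = 9*X
1/(83528 + F(-152 - 1*97)) = 1/(83528 + 9*(-152 - 1*97)) = 1/(83528 + 9*(-152 - 97)) = 1/(83528 + 9*(-249)) = 1/(83528 - 2241) = 1/81287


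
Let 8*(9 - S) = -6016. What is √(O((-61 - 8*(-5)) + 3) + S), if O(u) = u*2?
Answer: 5*√29 ≈ 26.926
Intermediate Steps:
S = 761 (S = 9 - ⅛*(-6016) = 9 + 752 = 761)
O(u) = 2*u
√(O((-61 - 8*(-5)) + 3) + S) = √(2*((-61 - 8*(-5)) + 3) + 761) = √(2*((-61 + 40) + 3) + 761) = √(2*(-21 + 3) + 761) = √(2*(-18) + 761) = √(-36 + 761) = √725 = 5*√29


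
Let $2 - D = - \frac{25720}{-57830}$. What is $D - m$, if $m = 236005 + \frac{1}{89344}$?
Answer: $- \frac{121937398899607}{516676352} \approx -2.36 \cdot 10^{5}$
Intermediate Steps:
$D = \frac{8994}{5783}$ ($D = 2 - - \frac{25720}{-57830} = 2 - \left(-25720\right) \left(- \frac{1}{57830}\right) = 2 - \frac{2572}{5783} = \frac{8994}{5783} \approx 1.5552$)
$m = \frac{21085630721}{89344}$ ($m = 236005 + \frac{1}{89344} = \frac{21085630721}{89344} \approx 2.3601 \cdot 10^{5}$)
$D - m = \frac{8994}{5783} - \frac{21085630721}{89344} = - \frac{121937398899607}{516676352}$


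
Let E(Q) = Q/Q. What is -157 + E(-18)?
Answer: -156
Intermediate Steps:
E(Q) = 1
-157 + E(-18) = -157 + 1 = -156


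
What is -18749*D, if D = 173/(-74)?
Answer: 3243577/74 ≈ 43832.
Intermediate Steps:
D = -173/74 (D = 173*(-1/74) = -173/74 ≈ -2.3378)
-18749*D = -18749*(-173/74) = 3243577/74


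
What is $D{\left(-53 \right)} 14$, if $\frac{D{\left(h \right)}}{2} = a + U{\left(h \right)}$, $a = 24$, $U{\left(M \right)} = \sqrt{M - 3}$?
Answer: $672 + 56 i \sqrt{14} \approx 672.0 + 209.53 i$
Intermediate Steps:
$U{\left(M \right)} = \sqrt{-3 + M}$
$D{\left(h \right)} = 48 + 2 \sqrt{-3 + h}$ ($D{\left(h \right)} = 2 \left(24 + \sqrt{-3 + h}\right) = 48 + 2 \sqrt{-3 + h}$)
$D{\left(-53 \right)} 14 = \left(48 + 2 \sqrt{-3 - 53}\right) 14 = \left(48 + 2 \sqrt{-56}\right) 14 = \left(48 + 2 \cdot 2 i \sqrt{14}\right) 14 = \left(48 + 4 i \sqrt{14}\right) 14 = 672 + 56 i \sqrt{14}$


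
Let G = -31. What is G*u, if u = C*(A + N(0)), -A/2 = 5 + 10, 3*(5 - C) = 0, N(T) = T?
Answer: 4650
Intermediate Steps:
C = 5 (C = 5 - ⅓*0 = 5 + 0 = 5)
A = -30 (A = -2*(5 + 10) = -2*15 = -30)
u = -150 (u = 5*(-30 + 0) = 5*(-30) = -150)
G*u = -31*(-150) = 4650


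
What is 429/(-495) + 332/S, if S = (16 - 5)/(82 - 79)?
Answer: 14797/165 ≈ 89.679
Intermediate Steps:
S = 11/3 ≈ 3.6667
429/(-495) + 332/S = 429/(-495) + 332/(11/3) = 429*(-1/495) + 332*(3/11) = -13/15 + 996/11 = 14797/165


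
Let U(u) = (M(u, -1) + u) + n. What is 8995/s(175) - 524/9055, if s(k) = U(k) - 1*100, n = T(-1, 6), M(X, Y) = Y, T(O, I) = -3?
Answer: 81412521/642905 ≈ 126.63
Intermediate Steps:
n = -3
U(u) = -4 + u (U(u) = (-1 + u) - 3 = -4 + u)
s(k) = -104 + k (s(k) = (-4 + k) - 1*100 = (-4 + k) - 100 = -104 + k)
8995/s(175) - 524/9055 = 8995/(-104 + 175) - 524/9055 = 8995/71 - 524*1/9055 = 8995*(1/71) - 524/9055 = 8995/71 - 524/9055 = 81412521/642905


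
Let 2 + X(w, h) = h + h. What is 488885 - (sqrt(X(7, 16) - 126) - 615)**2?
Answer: 110756 + 4920*I*sqrt(6) ≈ 1.1076e+5 + 12051.0*I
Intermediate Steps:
X(w, h) = -2 + 2*h (X(w, h) = -2 + (h + h) = -2 + 2*h)
488885 - (sqrt(X(7, 16) - 126) - 615)**2 = 488885 - (sqrt((-2 + 2*16) - 126) - 615)**2 = 488885 - (sqrt((-2 + 32) - 126) - 615)**2 = 488885 - (sqrt(30 - 126) - 615)**2 = 488885 - (sqrt(-96) - 615)**2 = 488885 - (4*I*sqrt(6) - 615)**2 = 488885 - (-615 + 4*I*sqrt(6))**2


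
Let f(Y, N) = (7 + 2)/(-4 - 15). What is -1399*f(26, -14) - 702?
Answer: -747/19 ≈ -39.316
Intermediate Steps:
f(Y, N) = -9/19 (f(Y, N) = 9/(-19) = 9*(-1/19) = -9/19)
-1399*f(26, -14) - 702 = -1399*(-9/19) - 702 = 12591/19 - 702 = -747/19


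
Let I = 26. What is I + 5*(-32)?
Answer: -134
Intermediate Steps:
I + 5*(-32) = 26 + 5*(-32) = 26 - 160 = -134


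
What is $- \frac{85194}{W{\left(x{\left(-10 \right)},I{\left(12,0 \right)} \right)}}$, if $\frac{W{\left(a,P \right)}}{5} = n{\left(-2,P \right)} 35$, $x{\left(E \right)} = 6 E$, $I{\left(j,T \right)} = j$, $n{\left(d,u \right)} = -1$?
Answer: $\frac{85194}{175} \approx 486.82$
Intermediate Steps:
$W{\left(a,P \right)} = -175$ ($W{\left(a,P \right)} = 5 \left(\left(-1\right) 35\right) = 5 \left(-35\right) = -175$)
$- \frac{85194}{W{\left(x{\left(-10 \right)},I{\left(12,0 \right)} \right)}} = - \frac{85194}{-175} = \left(-85194\right) \left(- \frac{1}{175}\right) = \frac{85194}{175}$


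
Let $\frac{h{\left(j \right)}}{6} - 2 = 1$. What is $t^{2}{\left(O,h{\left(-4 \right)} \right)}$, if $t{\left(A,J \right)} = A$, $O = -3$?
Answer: $9$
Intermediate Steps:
$h{\left(j \right)} = 18$ ($h{\left(j \right)} = 12 + 6 \cdot 1 = 12 + 6 = 18$)
$t^{2}{\left(O,h{\left(-4 \right)} \right)} = \left(-3\right)^{2} = 9$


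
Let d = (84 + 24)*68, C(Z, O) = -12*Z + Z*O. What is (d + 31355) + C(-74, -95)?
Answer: 46617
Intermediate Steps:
C(Z, O) = -12*Z + O*Z
d = 7344 (d = 108*68 = 7344)
(d + 31355) + C(-74, -95) = (7344 + 31355) - 74*(-12 - 95) = 38699 - 74*(-107) = 38699 + 7918 = 46617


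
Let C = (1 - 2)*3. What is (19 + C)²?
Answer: 256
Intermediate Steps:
C = -3 (C = -1*3 = -3)
(19 + C)² = (19 - 3)² = 16² = 256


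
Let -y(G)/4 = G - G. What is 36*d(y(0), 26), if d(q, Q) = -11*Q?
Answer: -10296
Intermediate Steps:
y(G) = 0 (y(G) = -4*(G - G) = -4*0 = 0)
36*d(y(0), 26) = 36*(-11*26) = 36*(-286) = -10296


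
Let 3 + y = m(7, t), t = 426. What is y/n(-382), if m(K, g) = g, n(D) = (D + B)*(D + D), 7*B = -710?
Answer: 7/6112 ≈ 0.0011453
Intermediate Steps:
B = -710/7 (B = (⅐)*(-710) = -710/7 ≈ -101.43)
n(D) = 2*D*(-710/7 + D) (n(D) = (D - 710/7)*(D + D) = (-710/7 + D)*(2*D) = 2*D*(-710/7 + D))
y = 423 (y = -3 + 426 = 423)
y/n(-382) = 423/(((2/7)*(-382)*(-710 + 7*(-382)))) = 423/(((2/7)*(-382)*(-710 - 2674))) = 423/(((2/7)*(-382)*(-3384))) = 423/(2585376/7) = 423*(7/2585376) = 7/6112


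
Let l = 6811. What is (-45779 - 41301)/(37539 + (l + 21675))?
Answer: -17416/13205 ≈ -1.3189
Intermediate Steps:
(-45779 - 41301)/(37539 + (l + 21675)) = (-45779 - 41301)/(37539 + (6811 + 21675)) = -87080/(37539 + 28486) = -87080/66025 = -87080*1/66025 = -17416/13205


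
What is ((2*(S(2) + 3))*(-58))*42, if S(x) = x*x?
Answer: -34104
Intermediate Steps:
S(x) = x**2
((2*(S(2) + 3))*(-58))*42 = ((2*(2**2 + 3))*(-58))*42 = ((2*(4 + 3))*(-58))*42 = ((2*7)*(-58))*42 = (14*(-58))*42 = -812*42 = -34104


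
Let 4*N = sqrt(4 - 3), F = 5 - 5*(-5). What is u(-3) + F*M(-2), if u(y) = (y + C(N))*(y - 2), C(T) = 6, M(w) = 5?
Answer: 135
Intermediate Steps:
F = 30 (F = 5 + 25 = 30)
N = 1/4 (N = sqrt(4 - 3)/4 = sqrt(1)/4 = (1/4)*1 = 1/4 ≈ 0.25000)
u(y) = (-2 + y)*(6 + y) (u(y) = (y + 6)*(y - 2) = (6 + y)*(-2 + y) = (-2 + y)*(6 + y))
u(-3) + F*M(-2) = (-12 + (-3)**2 + 4*(-3)) + 30*5 = (-12 + 9 - 12) + 150 = -15 + 150 = 135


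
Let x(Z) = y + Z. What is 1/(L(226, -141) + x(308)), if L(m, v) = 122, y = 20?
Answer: 1/450 ≈ 0.0022222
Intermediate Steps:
x(Z) = 20 + Z
1/(L(226, -141) + x(308)) = 1/(122 + (20 + 308)) = 1/(122 + 328) = 1/450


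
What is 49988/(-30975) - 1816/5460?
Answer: -261258/134225 ≈ -1.9464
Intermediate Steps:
49988/(-30975) - 1816/5460 = 49988*(-1/30975) - 1816*1/5460 = -49988/30975 - 454/1365 = -261258/134225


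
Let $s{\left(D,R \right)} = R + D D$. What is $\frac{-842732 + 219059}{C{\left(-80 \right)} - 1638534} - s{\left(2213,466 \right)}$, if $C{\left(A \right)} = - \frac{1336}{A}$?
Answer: $- \frac{80251867563725}{16385173} \approx -4.8978 \cdot 10^{6}$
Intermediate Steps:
$s{\left(D,R \right)} = R + D^{2}$
$\frac{-842732 + 219059}{C{\left(-80 \right)} - 1638534} - s{\left(2213,466 \right)} = \frac{-842732 + 219059}{- \frac{1336}{-80} - 1638534} - \left(466 + 2213^{2}\right) = - \frac{623673}{\left(-1336\right) \left(- \frac{1}{80}\right) - 1638534} - \left(466 + 4897369\right) = - \frac{623673}{\frac{167}{10} - 1638534} - 4897835 = - \frac{623673}{- \frac{16385173}{10}} - 4897835 = \left(-623673\right) \left(- \frac{10}{16385173}\right) - 4897835 = \frac{6236730}{16385173} - 4897835 = - \frac{80251867563725}{16385173}$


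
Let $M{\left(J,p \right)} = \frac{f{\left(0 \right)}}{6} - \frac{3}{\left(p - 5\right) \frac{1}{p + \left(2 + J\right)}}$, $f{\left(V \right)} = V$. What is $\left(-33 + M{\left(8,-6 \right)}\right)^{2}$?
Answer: $\frac{123201}{121} \approx 1018.2$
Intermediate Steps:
$M{\left(J,p \right)} = - \frac{3 \left(2 + J + p\right)}{-5 + p}$ ($M{\left(J,p \right)} = \frac{0}{6} - \frac{3}{\left(p - 5\right) \frac{1}{p + \left(2 + J\right)}} = 0 \cdot \frac{1}{6} - \frac{3}{\left(-5 + p\right) \frac{1}{2 + J + p}} = 0 - \frac{3}{\frac{1}{2 + J + p} \left(-5 + p\right)} = 0 - 3 \frac{2 + J + p}{-5 + p} = 0 - \frac{3 \left(2 + J + p\right)}{-5 + p} = - \frac{3 \left(2 + J + p\right)}{-5 + p}$)
$\left(-33 + M{\left(8,-6 \right)}\right)^{2} = \left(-33 + \frac{3 \left(-2 - 8 - -6\right)}{-5 - 6}\right)^{2} = \left(-33 + \frac{3 \left(-2 - 8 + 6\right)}{-11}\right)^{2} = \left(-33 + 3 \left(- \frac{1}{11}\right) \left(-4\right)\right)^{2} = \left(-33 + \frac{12}{11}\right)^{2} = \left(- \frac{351}{11}\right)^{2} = \frac{123201}{121}$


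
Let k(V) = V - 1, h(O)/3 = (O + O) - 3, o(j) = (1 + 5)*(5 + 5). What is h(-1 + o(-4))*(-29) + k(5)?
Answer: -10001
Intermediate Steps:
o(j) = 60 (o(j) = 6*10 = 60)
h(O) = -9 + 6*O (h(O) = 3*((O + O) - 3) = 3*(2*O - 3) = 3*(-3 + 2*O) = -9 + 6*O)
k(V) = -1 + V
h(-1 + o(-4))*(-29) + k(5) = (-9 + 6*(-1 + 60))*(-29) + (-1 + 5) = (-9 + 6*59)*(-29) + 4 = (-9 + 354)*(-29) + 4 = 345*(-29) + 4 = -10005 + 4 = -10001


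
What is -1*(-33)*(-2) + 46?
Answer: -20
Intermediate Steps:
-1*(-33)*(-2) + 46 = 33*(-2) + 46 = -66 + 46 = -20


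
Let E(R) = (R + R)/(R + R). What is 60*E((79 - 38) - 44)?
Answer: 60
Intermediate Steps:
E(R) = 1 (E(R) = (2*R)/((2*R)) = (2*R)*(1/(2*R)) = 1)
60*E((79 - 38) - 44) = 60*1 = 60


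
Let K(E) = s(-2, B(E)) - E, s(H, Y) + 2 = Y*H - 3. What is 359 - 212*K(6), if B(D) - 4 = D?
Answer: 6931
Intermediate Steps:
B(D) = 4 + D
s(H, Y) = -5 + H*Y (s(H, Y) = -2 + (Y*H - 3) = -2 + (H*Y - 3) = -2 + (-3 + H*Y) = -5 + H*Y)
K(E) = -13 - 3*E (K(E) = (-5 - 2*(4 + E)) - E = (-5 + (-8 - 2*E)) - E = (-13 - 2*E) - E = -13 - 3*E)
359 - 212*K(6) = 359 - 212*(-13 - 3*6) = 359 - 212*(-13 - 18) = 359 - 212*(-31) = 359 + 6572 = 6931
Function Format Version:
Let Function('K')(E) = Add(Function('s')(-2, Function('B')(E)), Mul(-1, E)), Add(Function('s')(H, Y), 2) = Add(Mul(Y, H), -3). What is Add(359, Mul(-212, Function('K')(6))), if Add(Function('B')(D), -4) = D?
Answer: 6931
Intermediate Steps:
Function('B')(D) = Add(4, D)
Function('s')(H, Y) = Add(-5, Mul(H, Y)) (Function('s')(H, Y) = Add(-2, Add(Mul(Y, H), -3)) = Add(-2, Add(Mul(H, Y), -3)) = Add(-2, Add(-3, Mul(H, Y))) = Add(-5, Mul(H, Y)))
Function('K')(E) = Add(-13, Mul(-3, E)) (Function('K')(E) = Add(Add(-5, Mul(-2, Add(4, E))), Mul(-1, E)) = Add(Add(-5, Add(-8, Mul(-2, E))), Mul(-1, E)) = Add(Add(-13, Mul(-2, E)), Mul(-1, E)) = Add(-13, Mul(-3, E)))
Add(359, Mul(-212, Function('K')(6))) = Add(359, Mul(-212, Add(-13, Mul(-3, 6)))) = Add(359, Mul(-212, Add(-13, -18))) = Add(359, Mul(-212, -31)) = Add(359, 6572) = 6931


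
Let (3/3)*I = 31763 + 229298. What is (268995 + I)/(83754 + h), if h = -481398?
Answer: -132514/99411 ≈ -1.3330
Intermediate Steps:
I = 261061 (I = 31763 + 229298 = 261061)
(268995 + I)/(83754 + h) = (268995 + 261061)/(83754 - 481398) = 530056/(-397644) = 530056*(-1/397644) = -132514/99411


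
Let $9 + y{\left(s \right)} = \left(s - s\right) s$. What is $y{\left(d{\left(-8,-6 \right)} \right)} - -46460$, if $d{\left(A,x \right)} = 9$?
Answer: $46451$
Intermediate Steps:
$y{\left(s \right)} = -9$ ($y{\left(s \right)} = -9 + \left(s - s\right) s = -9 + 0 s = -9 + 0 = -9$)
$y{\left(d{\left(-8,-6 \right)} \right)} - -46460 = -9 - -46460 = -9 + 46460 = 46451$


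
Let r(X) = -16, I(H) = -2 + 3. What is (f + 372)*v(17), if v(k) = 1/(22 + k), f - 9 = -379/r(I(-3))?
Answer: 6475/624 ≈ 10.377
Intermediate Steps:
I(H) = 1
f = 523/16 (f = 9 - 379/(-16) = 9 - 379*(-1/16) = 9 + 379/16 = 523/16 ≈ 32.688)
(f + 372)*v(17) = (523/16 + 372)/(22 + 17) = (6475/16)/39 = (6475/16)*(1/39) = 6475/624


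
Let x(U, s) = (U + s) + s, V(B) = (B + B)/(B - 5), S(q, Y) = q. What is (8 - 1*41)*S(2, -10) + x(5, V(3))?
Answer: -67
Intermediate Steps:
V(B) = 2*B/(-5 + B) (V(B) = (2*B)/(-5 + B) = 2*B/(-5 + B))
x(U, s) = U + 2*s
(8 - 1*41)*S(2, -10) + x(5, V(3)) = (8 - 1*41)*2 + (5 + 2*(2*3/(-5 + 3))) = (8 - 41)*2 + (5 + 2*(2*3/(-2))) = -33*2 + (5 + 2*(2*3*(-½))) = -66 + (5 + 2*(-3)) = -66 + (5 - 6) = -66 - 1 = -67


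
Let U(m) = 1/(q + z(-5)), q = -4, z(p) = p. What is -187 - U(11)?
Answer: -1682/9 ≈ -186.89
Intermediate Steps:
U(m) = -⅑ (U(m) = 1/(-4 - 5) = 1/(-9) = -⅑)
-187 - U(11) = -187 - 1*(-⅑) = -187 + ⅑ = -1682/9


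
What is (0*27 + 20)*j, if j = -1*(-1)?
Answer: 20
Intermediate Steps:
j = 1
(0*27 + 20)*j = (0*27 + 20)*1 = (0 + 20)*1 = 20*1 = 20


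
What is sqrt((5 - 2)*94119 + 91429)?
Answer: sqrt(373786) ≈ 611.38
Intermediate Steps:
sqrt((5 - 2)*94119 + 91429) = sqrt(3*94119 + 91429) = sqrt(282357 + 91429) = sqrt(373786)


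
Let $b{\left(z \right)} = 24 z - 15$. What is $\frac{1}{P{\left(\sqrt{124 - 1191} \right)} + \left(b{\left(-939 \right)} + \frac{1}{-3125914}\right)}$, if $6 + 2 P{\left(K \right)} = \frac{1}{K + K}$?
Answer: $- \frac{85508512750023151624}{1928558996591598960969471} + \frac{888303485036 i \sqrt{1067}}{1928558996591598960969471} \approx -4.4338 \cdot 10^{-5} + 1.5046 \cdot 10^{-11} i$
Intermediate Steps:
$P{\left(K \right)} = -3 + \frac{1}{4 K}$ ($P{\left(K \right)} = -3 + \frac{1}{2 \left(K + K\right)} = -3 + \frac{1}{2 \cdot 2 K} = -3 + \frac{\frac{1}{2} \frac{1}{K}}{2} = -3 + \frac{1}{4 K}$)
$b{\left(z \right)} = -15 + 24 z$
$\frac{1}{P{\left(\sqrt{124 - 1191} \right)} + \left(b{\left(-939 \right)} + \frac{1}{-3125914}\right)} = \frac{1}{\left(-3 + \frac{1}{4 \sqrt{124 - 1191}}\right) + \left(\left(-15 + 24 \left(-939\right)\right) + \frac{1}{-3125914}\right)} = \frac{1}{\left(-3 + \frac{1}{4 \sqrt{-1067}}\right) - \frac{70492486615}{3125914}} = \frac{1}{\left(-3 + \frac{1}{4 i \sqrt{1067}}\right) - \frac{70492486615}{3125914}} = \frac{1}{\left(-3 + \frac{\left(- \frac{1}{1067}\right) i \sqrt{1067}}{4}\right) - \frac{70492486615}{3125914}} = \frac{1}{\left(-3 - \frac{i \sqrt{1067}}{4268}\right) - \frac{70492486615}{3125914}} = \frac{1}{- \frac{70501864357}{3125914} - \frac{i \sqrt{1067}}{4268}}$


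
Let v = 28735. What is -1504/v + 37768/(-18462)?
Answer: -556515164/265252785 ≈ -2.0981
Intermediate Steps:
-1504/v + 37768/(-18462) = -1504/28735 + 37768/(-18462) = -1504*1/28735 + 37768*(-1/18462) = -1504/28735 - 18884/9231 = -556515164/265252785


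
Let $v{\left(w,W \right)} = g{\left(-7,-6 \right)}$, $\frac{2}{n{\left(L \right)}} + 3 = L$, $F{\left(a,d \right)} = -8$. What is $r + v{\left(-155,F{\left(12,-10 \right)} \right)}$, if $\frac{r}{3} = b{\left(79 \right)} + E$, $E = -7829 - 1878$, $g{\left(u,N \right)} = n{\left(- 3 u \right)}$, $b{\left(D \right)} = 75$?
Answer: $- \frac{260063}{9} \approx -28896.0$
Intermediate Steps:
$n{\left(L \right)} = \frac{2}{-3 + L}$
$g{\left(u,N \right)} = \frac{2}{-3 - 3 u}$
$v{\left(w,W \right)} = \frac{1}{9}$ ($v{\left(w,W \right)} = - \frac{2}{3 + 3 \left(-7\right)} = - \frac{2}{3 - 21} = - \frac{2}{-18} = \left(-2\right) \left(- \frac{1}{18}\right) = \frac{1}{9}$)
$E = -9707$
$r = -28896$ ($r = 3 \left(75 - 9707\right) = 3 \left(-9632\right) = -28896$)
$r + v{\left(-155,F{\left(12,-10 \right)} \right)} = -28896 + \frac{1}{9} = - \frac{260063}{9}$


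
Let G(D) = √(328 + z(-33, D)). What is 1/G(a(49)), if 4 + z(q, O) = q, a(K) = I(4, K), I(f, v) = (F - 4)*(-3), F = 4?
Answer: √291/291 ≈ 0.058621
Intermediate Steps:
I(f, v) = 0 (I(f, v) = (4 - 4)*(-3) = 0*(-3) = 0)
a(K) = 0
z(q, O) = -4 + q
G(D) = √291 (G(D) = √(328 + (-4 - 33)) = √(328 - 37) = √291)
1/G(a(49)) = 1/(√291) = √291/291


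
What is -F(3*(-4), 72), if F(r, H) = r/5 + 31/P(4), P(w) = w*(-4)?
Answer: 347/80 ≈ 4.3375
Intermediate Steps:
P(w) = -4*w
F(r, H) = -31/16 + r/5 (F(r, H) = r/5 + 31/((-4*4)) = r*(⅕) + 31/(-16) = r/5 + 31*(-1/16) = r/5 - 31/16 = -31/16 + r/5)
-F(3*(-4), 72) = -(-31/16 + (3*(-4))/5) = -(-31/16 + (⅕)*(-12)) = -(-31/16 - 12/5) = -1*(-347/80) = 347/80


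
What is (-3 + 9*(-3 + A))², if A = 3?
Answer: 9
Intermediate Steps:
(-3 + 9*(-3 + A))² = (-3 + 9*(-3 + 3))² = (-3 + 9*0)² = (-3 + 0)² = (-3)² = 9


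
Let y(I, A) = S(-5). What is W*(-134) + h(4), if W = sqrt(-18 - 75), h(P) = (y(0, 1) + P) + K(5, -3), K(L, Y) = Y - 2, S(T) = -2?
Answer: -3 - 134*I*sqrt(93) ≈ -3.0 - 1292.3*I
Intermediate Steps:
y(I, A) = -2
K(L, Y) = -2 + Y
h(P) = -7 + P (h(P) = (-2 + P) + (-2 - 3) = (-2 + P) - 5 = -7 + P)
W = I*sqrt(93) (W = sqrt(-93) = I*sqrt(93) ≈ 9.6436*I)
W*(-134) + h(4) = (I*sqrt(93))*(-134) + (-7 + 4) = -134*I*sqrt(93) - 3 = -3 - 134*I*sqrt(93)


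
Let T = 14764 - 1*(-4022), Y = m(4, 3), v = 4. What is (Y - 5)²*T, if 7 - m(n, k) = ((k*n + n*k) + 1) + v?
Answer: 13694994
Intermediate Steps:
m(n, k) = 2 - 2*k*n (m(n, k) = 7 - (((k*n + n*k) + 1) + 4) = 7 - (((k*n + k*n) + 1) + 4) = 7 - ((2*k*n + 1) + 4) = 7 - ((1 + 2*k*n) + 4) = 7 - (5 + 2*k*n) = 7 + (-5 - 2*k*n) = 2 - 2*k*n)
Y = -22 (Y = 2 - 2*3*4 = 2 - 24 = -22)
T = 18786 (T = 14764 + 4022 = 18786)
(Y - 5)²*T = (-22 - 5)²*18786 = (-27)²*18786 = 729*18786 = 13694994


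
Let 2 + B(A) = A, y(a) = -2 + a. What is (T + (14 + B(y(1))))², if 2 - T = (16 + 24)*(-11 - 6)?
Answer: 480249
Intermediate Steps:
B(A) = -2 + A
T = 682 (T = 2 - (16 + 24)*(-11 - 6) = 2 - 40*(-17) = 2 - 1*(-680) = 2 + 680 = 682)
(T + (14 + B(y(1))))² = (682 + (14 + (-2 + (-2 + 1))))² = (682 + (14 + (-2 - 1)))² = (682 + (14 - 3))² = (682 + 11)² = 693² = 480249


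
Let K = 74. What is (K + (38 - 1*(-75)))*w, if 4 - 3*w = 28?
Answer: -1496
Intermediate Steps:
w = -8 (w = 4/3 - ⅓*28 = 4/3 - 28/3 = -8)
(K + (38 - 1*(-75)))*w = (74 + (38 - 1*(-75)))*(-8) = (74 + (38 + 75))*(-8) = (74 + 113)*(-8) = 187*(-8) = -1496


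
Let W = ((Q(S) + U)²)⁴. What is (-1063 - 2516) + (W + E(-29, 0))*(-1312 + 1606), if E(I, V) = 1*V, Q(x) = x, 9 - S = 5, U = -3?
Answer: -3285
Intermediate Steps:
S = 4 (S = 9 - 1*5 = 9 - 5 = 4)
W = 1 (W = ((4 - 3)²)⁴ = (1²)⁴ = 1⁴ = 1)
E(I, V) = V
(-1063 - 2516) + (W + E(-29, 0))*(-1312 + 1606) = (-1063 - 2516) + (1 + 0)*(-1312 + 1606) = -3579 + 1*294 = -3579 + 294 = -3285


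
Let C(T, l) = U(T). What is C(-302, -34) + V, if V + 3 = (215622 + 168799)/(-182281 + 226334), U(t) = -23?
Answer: -760957/44053 ≈ -17.274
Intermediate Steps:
C(T, l) = -23
V = 252262/44053 (V = -3 + (215622 + 168799)/(-182281 + 226334) = -3 + 384421/44053 = 252262/44053 ≈ 5.7263)
C(-302, -34) + V = -23 + 252262/44053 = -760957/44053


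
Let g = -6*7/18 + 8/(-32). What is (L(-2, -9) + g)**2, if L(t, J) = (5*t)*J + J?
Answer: 885481/144 ≈ 6149.2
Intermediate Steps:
L(t, J) = J + 5*J*t (L(t, J) = 5*J*t + J = J + 5*J*t)
g = -31/12 (g = -42*1/18 + 8*(-1/32) = -7/3 - 1/4 = -31/12 ≈ -2.5833)
(L(-2, -9) + g)**2 = (-9*(1 + 5*(-2)) - 31/12)**2 = (-9*(1 - 10) - 31/12)**2 = (-9*(-9) - 31/12)**2 = (81 - 31/12)**2 = (941/12)**2 = 885481/144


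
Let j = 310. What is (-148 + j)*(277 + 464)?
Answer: 120042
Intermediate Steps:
(-148 + j)*(277 + 464) = (-148 + 310)*(277 + 464) = 162*741 = 120042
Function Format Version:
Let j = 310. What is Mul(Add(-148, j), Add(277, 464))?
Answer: 120042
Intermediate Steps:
Mul(Add(-148, j), Add(277, 464)) = Mul(Add(-148, 310), Add(277, 464)) = Mul(162, 741) = 120042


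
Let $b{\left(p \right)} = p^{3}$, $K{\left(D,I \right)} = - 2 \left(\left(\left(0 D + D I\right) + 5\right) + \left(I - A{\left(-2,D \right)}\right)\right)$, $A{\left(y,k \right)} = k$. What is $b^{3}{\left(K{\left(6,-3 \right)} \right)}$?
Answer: $618121839509504$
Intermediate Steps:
$K{\left(D,I \right)} = -10 - 2 I + 2 D - 2 D I$ ($K{\left(D,I \right)} = - 2 \left(\left(\left(0 D + D I\right) + 5\right) - \left(D - I\right)\right) = - 2 \left(\left(\left(0 + D I\right) + 5\right) - \left(D - I\right)\right) = - 2 \left(\left(D I + 5\right) - \left(D - I\right)\right) = - 2 \left(\left(5 + D I\right) - \left(D - I\right)\right) = - 2 \left(5 + I - D + D I\right) = -10 - 2 I + 2 D - 2 D I$)
$b^{3}{\left(K{\left(6,-3 \right)} \right)} = \left(\left(-10 - -6 + 2 \cdot 6 - 12 \left(-3\right)\right)^{3}\right)^{3} = \left(\left(-10 + 6 + 12 + 36\right)^{3}\right)^{3} = \left(44^{3}\right)^{3} = 85184^{3} = 618121839509504$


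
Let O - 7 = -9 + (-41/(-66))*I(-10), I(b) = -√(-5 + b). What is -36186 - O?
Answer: -36184 + 41*I*√15/66 ≈ -36184.0 + 2.4059*I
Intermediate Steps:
O = -2 - 41*I*√15/66 (O = 7 + (-9 + (-41/(-66))*(-√(-5 - 10))) = 7 + (-9 + (-41*(-1/66))*(-√(-15))) = 7 + (-9 + 41*(-I*√15)/66) = 7 + (-9 - 41*I*√15/66) = -2 - 41*I*√15/66 ≈ -2.0 - 2.4059*I)
-36186 - O = -36186 - (-2 - 41*I*√15/66) = -36186 + (2 + 41*I*√15/66) = -36184 + 41*I*√15/66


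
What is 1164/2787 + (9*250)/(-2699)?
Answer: -1043038/2507371 ≈ -0.41599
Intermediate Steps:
1164/2787 + (9*250)/(-2699) = 1164*(1/2787) + 2250*(-1/2699) = 388/929 - 2250/2699 = -1043038/2507371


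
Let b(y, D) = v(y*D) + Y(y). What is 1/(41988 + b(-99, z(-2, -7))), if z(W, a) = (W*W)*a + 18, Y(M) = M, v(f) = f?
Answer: 1/42879 ≈ 2.3321e-5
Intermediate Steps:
z(W, a) = 18 + a*W² (z(W, a) = W²*a + 18 = a*W² + 18 = 18 + a*W²)
b(y, D) = y + D*y (b(y, D) = y*D + y = D*y + y = y + D*y)
1/(41988 + b(-99, z(-2, -7))) = 1/(41988 - 99*(1 + (18 - 7*(-2)²))) = 1/(41988 - 99*(1 + (18 - 7*4))) = 1/(41988 - 99*(1 + (18 - 28))) = 1/(41988 - 99*(1 - 10)) = 1/(41988 - 99*(-9)) = 1/(41988 + 891) = 1/42879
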